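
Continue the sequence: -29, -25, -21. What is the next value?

Differences: -25 - -29 = 4
This is an arithmetic sequence with common difference d = 4.
Next term = -21 + 4 = -17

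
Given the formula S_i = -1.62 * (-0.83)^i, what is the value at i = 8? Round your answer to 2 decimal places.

S_8 = -1.62 * (-0.83)^8 ≈ -1.62 * 0.2252 ≈ -0.36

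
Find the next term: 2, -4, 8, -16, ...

Ratios: -4 / 2 = -2.0
This is a geometric sequence with common ratio r = -2.
Next term = -16 * -2 = 32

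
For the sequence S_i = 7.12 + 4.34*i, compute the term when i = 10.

S_10 = 7.12 + 4.34*10 = 7.12 + 43.4 = 50.52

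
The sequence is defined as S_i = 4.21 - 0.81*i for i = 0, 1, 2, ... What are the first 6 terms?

This is an arithmetic sequence.
i=0: S_0 = 4.21 + -0.81*0 = 4.21
i=1: S_1 = 4.21 + -0.81*1 = 3.4
i=2: S_2 = 4.21 + -0.81*2 = 2.59
i=3: S_3 = 4.21 + -0.81*3 = 1.78
i=4: S_4 = 4.21 + -0.81*4 = 0.97
i=5: S_5 = 4.21 + -0.81*5 = 0.16
The first 6 terms are: [4.21, 3.4, 2.59, 1.78, 0.97, 0.16]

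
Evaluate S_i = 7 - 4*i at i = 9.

S_9 = 7 + -4*9 = 7 + -36 = -29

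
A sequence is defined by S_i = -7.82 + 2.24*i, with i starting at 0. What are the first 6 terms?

This is an arithmetic sequence.
i=0: S_0 = -7.82 + 2.24*0 = -7.82
i=1: S_1 = -7.82 + 2.24*1 = -5.58
i=2: S_2 = -7.82 + 2.24*2 = -3.34
i=3: S_3 = -7.82 + 2.24*3 = -1.1
i=4: S_4 = -7.82 + 2.24*4 = 1.14
i=5: S_5 = -7.82 + 2.24*5 = 3.38
The first 6 terms are: [-7.82, -5.58, -3.34, -1.1, 1.14, 3.38]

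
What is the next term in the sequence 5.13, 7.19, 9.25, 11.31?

Differences: 7.19 - 5.13 = 2.06
This is an arithmetic sequence with common difference d = 2.06.
Next term = 11.31 + 2.06 = 13.37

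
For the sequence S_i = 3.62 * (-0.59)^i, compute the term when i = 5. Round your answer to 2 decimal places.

S_5 = 3.62 * (-0.59)^5 ≈ 3.62 * -0.0715 ≈ -0.26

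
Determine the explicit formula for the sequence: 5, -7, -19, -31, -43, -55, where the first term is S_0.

Check differences: -7 - 5 = -12
-19 - -7 = -12
Common difference d = -12.
First term a = 5.
Formula: S_i = 5 - 12*i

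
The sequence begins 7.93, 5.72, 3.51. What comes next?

Differences: 5.72 - 7.93 = -2.21
This is an arithmetic sequence with common difference d = -2.21.
Next term = 3.51 + -2.21 = 1.3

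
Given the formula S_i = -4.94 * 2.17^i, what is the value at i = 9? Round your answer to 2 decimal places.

S_9 = -4.94 * 2.17^9 ≈ -4.94 * 1066.9341 ≈ -5270.65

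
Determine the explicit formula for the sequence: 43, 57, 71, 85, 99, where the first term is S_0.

Check differences: 57 - 43 = 14
71 - 57 = 14
Common difference d = 14.
First term a = 43.
Formula: S_i = 43 + 14*i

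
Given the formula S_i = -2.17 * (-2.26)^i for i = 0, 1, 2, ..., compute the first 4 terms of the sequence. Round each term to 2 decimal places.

This is a geometric sequence.
i=0: S_0 = -2.17 * (-2.26)^0 = -2.17
i=1: S_1 = -2.17 * (-2.26)^1 ≈ 4.9
i=2: S_2 = -2.17 * (-2.26)^2 ≈ -11.08
i=3: S_3 = -2.17 * (-2.26)^3 ≈ 25.05
The first 4 terms are: [-2.17, 4.9, -11.08, 25.05]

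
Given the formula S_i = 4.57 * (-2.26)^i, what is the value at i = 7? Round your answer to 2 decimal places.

S_7 = 4.57 * (-2.26)^7 ≈ 4.57 * -301.1335 ≈ -1376.18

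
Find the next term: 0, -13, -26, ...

Differences: -13 - 0 = -13
This is an arithmetic sequence with common difference d = -13.
Next term = -26 + -13 = -39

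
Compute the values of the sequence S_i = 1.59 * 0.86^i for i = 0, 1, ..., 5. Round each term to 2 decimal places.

This is a geometric sequence.
i=0: S_0 = 1.59 * 0.86^0 = 1.59
i=1: S_1 = 1.59 * 0.86^1 ≈ 1.37
i=2: S_2 = 1.59 * 0.86^2 ≈ 1.18
i=3: S_3 = 1.59 * 0.86^3 ≈ 1.01
i=4: S_4 = 1.59 * 0.86^4 ≈ 0.87
i=5: S_5 = 1.59 * 0.86^5 ≈ 0.75
The first 6 terms are: [1.59, 1.37, 1.18, 1.01, 0.87, 0.75]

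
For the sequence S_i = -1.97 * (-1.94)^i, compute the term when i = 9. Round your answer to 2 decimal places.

S_9 = -1.97 * (-1.94)^9 ≈ -1.97 * -389.2383 ≈ 766.8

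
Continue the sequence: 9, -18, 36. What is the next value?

Ratios: -18 / 9 = -2.0
This is a geometric sequence with common ratio r = -2.
Next term = 36 * -2 = -72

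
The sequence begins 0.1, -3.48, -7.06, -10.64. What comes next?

Differences: -3.48 - 0.1 = -3.58
This is an arithmetic sequence with common difference d = -3.58.
Next term = -10.64 + -3.58 = -14.22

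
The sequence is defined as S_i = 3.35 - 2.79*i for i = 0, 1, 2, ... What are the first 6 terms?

This is an arithmetic sequence.
i=0: S_0 = 3.35 + -2.79*0 = 3.35
i=1: S_1 = 3.35 + -2.79*1 = 0.56
i=2: S_2 = 3.35 + -2.79*2 = -2.23
i=3: S_3 = 3.35 + -2.79*3 = -5.02
i=4: S_4 = 3.35 + -2.79*4 = -7.81
i=5: S_5 = 3.35 + -2.79*5 = -10.6
The first 6 terms are: [3.35, 0.56, -2.23, -5.02, -7.81, -10.6]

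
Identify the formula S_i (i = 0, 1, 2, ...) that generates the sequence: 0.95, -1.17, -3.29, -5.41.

Check differences: -1.17 - 0.95 = -2.12
-3.29 - -1.17 = -2.12
Common difference d = -2.12.
First term a = 0.95.
Formula: S_i = 0.95 - 2.12*i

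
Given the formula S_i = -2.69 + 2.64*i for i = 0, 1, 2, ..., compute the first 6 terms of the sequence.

This is an arithmetic sequence.
i=0: S_0 = -2.69 + 2.64*0 = -2.69
i=1: S_1 = -2.69 + 2.64*1 = -0.05
i=2: S_2 = -2.69 + 2.64*2 = 2.59
i=3: S_3 = -2.69 + 2.64*3 = 5.23
i=4: S_4 = -2.69 + 2.64*4 = 7.87
i=5: S_5 = -2.69 + 2.64*5 = 10.51
The first 6 terms are: [-2.69, -0.05, 2.59, 5.23, 7.87, 10.51]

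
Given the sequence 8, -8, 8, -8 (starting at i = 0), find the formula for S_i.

Check ratios: -8 / 8 = -1.0
Common ratio r = -1.
First term a = 8.
Formula: S_i = 8 * (-1)^i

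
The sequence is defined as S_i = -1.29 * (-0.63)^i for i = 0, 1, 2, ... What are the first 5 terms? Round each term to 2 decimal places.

This is a geometric sequence.
i=0: S_0 = -1.29 * (-0.63)^0 = -1.29
i=1: S_1 = -1.29 * (-0.63)^1 ≈ 0.81
i=2: S_2 = -1.29 * (-0.63)^2 ≈ -0.51
i=3: S_3 = -1.29 * (-0.63)^3 ≈ 0.32
i=4: S_4 = -1.29 * (-0.63)^4 ≈ -0.2
The first 5 terms are: [-1.29, 0.81, -0.51, 0.32, -0.2]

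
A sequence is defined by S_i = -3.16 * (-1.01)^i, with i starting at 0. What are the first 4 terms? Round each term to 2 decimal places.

This is a geometric sequence.
i=0: S_0 = -3.16 * (-1.01)^0 = -3.16
i=1: S_1 = -3.16 * (-1.01)^1 ≈ 3.19
i=2: S_2 = -3.16 * (-1.01)^2 ≈ -3.22
i=3: S_3 = -3.16 * (-1.01)^3 ≈ 3.26
The first 4 terms are: [-3.16, 3.19, -3.22, 3.26]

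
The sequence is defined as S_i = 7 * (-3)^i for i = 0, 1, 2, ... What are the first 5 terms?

This is a geometric sequence.
i=0: S_0 = 7 * (-3)^0 = 7
i=1: S_1 = 7 * (-3)^1 = -21
i=2: S_2 = 7 * (-3)^2 = 63
i=3: S_3 = 7 * (-3)^3 = -189
i=4: S_4 = 7 * (-3)^4 = 567
The first 5 terms are: [7, -21, 63, -189, 567]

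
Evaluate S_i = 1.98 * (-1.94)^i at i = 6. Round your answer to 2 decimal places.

S_6 = 1.98 * (-1.94)^6 ≈ 1.98 * 53.3102 ≈ 105.55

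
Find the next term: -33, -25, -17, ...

Differences: -25 - -33 = 8
This is an arithmetic sequence with common difference d = 8.
Next term = -17 + 8 = -9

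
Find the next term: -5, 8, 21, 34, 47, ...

Differences: 8 - -5 = 13
This is an arithmetic sequence with common difference d = 13.
Next term = 47 + 13 = 60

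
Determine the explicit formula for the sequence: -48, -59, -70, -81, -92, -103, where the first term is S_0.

Check differences: -59 - -48 = -11
-70 - -59 = -11
Common difference d = -11.
First term a = -48.
Formula: S_i = -48 - 11*i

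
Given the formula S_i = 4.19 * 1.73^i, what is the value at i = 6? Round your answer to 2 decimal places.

S_6 = 4.19 * 1.73^6 ≈ 4.19 * 26.8088 ≈ 112.33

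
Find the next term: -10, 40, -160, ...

Ratios: 40 / -10 = -4.0
This is a geometric sequence with common ratio r = -4.
Next term = -160 * -4 = 640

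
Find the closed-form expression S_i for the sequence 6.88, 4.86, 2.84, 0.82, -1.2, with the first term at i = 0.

Check differences: 4.86 - 6.88 = -2.02
2.84 - 4.86 = -2.02
Common difference d = -2.02.
First term a = 6.88.
Formula: S_i = 6.88 - 2.02*i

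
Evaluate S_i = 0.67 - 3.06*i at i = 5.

S_5 = 0.67 + -3.06*5 = 0.67 + -15.3 = -14.63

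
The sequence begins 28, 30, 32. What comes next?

Differences: 30 - 28 = 2
This is an arithmetic sequence with common difference d = 2.
Next term = 32 + 2 = 34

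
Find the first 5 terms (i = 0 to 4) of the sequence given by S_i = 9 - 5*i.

This is an arithmetic sequence.
i=0: S_0 = 9 + -5*0 = 9
i=1: S_1 = 9 + -5*1 = 4
i=2: S_2 = 9 + -5*2 = -1
i=3: S_3 = 9 + -5*3 = -6
i=4: S_4 = 9 + -5*4 = -11
The first 5 terms are: [9, 4, -1, -6, -11]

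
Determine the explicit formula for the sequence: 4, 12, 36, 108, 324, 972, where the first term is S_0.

Check ratios: 12 / 4 = 3.0
Common ratio r = 3.
First term a = 4.
Formula: S_i = 4 * 3^i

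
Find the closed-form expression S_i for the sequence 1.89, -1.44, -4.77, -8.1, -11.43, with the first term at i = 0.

Check differences: -1.44 - 1.89 = -3.33
-4.77 - -1.44 = -3.33
Common difference d = -3.33.
First term a = 1.89.
Formula: S_i = 1.89 - 3.33*i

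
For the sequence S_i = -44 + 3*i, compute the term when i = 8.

S_8 = -44 + 3*8 = -44 + 24 = -20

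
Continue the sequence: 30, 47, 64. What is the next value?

Differences: 47 - 30 = 17
This is an arithmetic sequence with common difference d = 17.
Next term = 64 + 17 = 81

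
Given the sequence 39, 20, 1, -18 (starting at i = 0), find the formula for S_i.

Check differences: 20 - 39 = -19
1 - 20 = -19
Common difference d = -19.
First term a = 39.
Formula: S_i = 39 - 19*i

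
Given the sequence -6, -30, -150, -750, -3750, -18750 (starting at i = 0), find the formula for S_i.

Check ratios: -30 / -6 = 5.0
Common ratio r = 5.
First term a = -6.
Formula: S_i = -6 * 5^i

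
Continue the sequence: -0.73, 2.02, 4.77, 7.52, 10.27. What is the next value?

Differences: 2.02 - -0.73 = 2.75
This is an arithmetic sequence with common difference d = 2.75.
Next term = 10.27 + 2.75 = 13.02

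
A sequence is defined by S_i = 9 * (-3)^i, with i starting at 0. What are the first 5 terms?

This is a geometric sequence.
i=0: S_0 = 9 * (-3)^0 = 9
i=1: S_1 = 9 * (-3)^1 = -27
i=2: S_2 = 9 * (-3)^2 = 81
i=3: S_3 = 9 * (-3)^3 = -243
i=4: S_4 = 9 * (-3)^4 = 729
The first 5 terms are: [9, -27, 81, -243, 729]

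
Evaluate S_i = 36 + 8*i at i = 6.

S_6 = 36 + 8*6 = 36 + 48 = 84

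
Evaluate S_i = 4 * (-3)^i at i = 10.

S_10 = 4 * (-3)^10 = 4 * 59049 = 236196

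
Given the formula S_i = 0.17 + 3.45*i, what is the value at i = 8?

S_8 = 0.17 + 3.45*8 = 0.17 + 27.6 = 27.77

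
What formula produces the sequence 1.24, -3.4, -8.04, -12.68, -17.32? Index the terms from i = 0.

Check differences: -3.4 - 1.24 = -4.64
-8.04 - -3.4 = -4.64
Common difference d = -4.64.
First term a = 1.24.
Formula: S_i = 1.24 - 4.64*i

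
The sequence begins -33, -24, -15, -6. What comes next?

Differences: -24 - -33 = 9
This is an arithmetic sequence with common difference d = 9.
Next term = -6 + 9 = 3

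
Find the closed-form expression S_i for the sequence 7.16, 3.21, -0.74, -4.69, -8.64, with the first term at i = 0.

Check differences: 3.21 - 7.16 = -3.95
-0.74 - 3.21 = -3.95
Common difference d = -3.95.
First term a = 7.16.
Formula: S_i = 7.16 - 3.95*i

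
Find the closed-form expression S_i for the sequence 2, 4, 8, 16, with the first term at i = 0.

Check ratios: 4 / 2 = 2.0
Common ratio r = 2.
First term a = 2.
Formula: S_i = 2 * 2^i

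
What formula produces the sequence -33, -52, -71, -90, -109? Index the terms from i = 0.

Check differences: -52 - -33 = -19
-71 - -52 = -19
Common difference d = -19.
First term a = -33.
Formula: S_i = -33 - 19*i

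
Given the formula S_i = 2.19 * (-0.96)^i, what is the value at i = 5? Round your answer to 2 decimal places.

S_5 = 2.19 * (-0.96)^5 ≈ 2.19 * -0.8154 ≈ -1.79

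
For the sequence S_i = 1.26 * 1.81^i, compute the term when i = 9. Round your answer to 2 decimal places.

S_9 = 1.26 * 1.81^9 ≈ 1.26 * 208.5005 ≈ 262.71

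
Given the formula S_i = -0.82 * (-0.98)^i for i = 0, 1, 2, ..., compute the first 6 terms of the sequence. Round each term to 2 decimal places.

This is a geometric sequence.
i=0: S_0 = -0.82 * (-0.98)^0 = -0.82
i=1: S_1 = -0.82 * (-0.98)^1 ≈ 0.8
i=2: S_2 = -0.82 * (-0.98)^2 ≈ -0.79
i=3: S_3 = -0.82 * (-0.98)^3 ≈ 0.77
i=4: S_4 = -0.82 * (-0.98)^4 ≈ -0.76
i=5: S_5 = -0.82 * (-0.98)^5 ≈ 0.74
The first 6 terms are: [-0.82, 0.8, -0.79, 0.77, -0.76, 0.74]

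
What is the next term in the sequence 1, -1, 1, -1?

Ratios: -1 / 1 = -1.0
This is a geometric sequence with common ratio r = -1.
Next term = -1 * -1 = 1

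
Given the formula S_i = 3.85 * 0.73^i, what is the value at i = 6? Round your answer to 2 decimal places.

S_6 = 3.85 * 0.73^6 ≈ 3.85 * 0.1513 ≈ 0.58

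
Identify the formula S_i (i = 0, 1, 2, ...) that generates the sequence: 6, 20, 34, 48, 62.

Check differences: 20 - 6 = 14
34 - 20 = 14
Common difference d = 14.
First term a = 6.
Formula: S_i = 6 + 14*i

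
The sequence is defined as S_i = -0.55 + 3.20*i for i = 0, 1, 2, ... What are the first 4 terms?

This is an arithmetic sequence.
i=0: S_0 = -0.55 + 3.2*0 = -0.55
i=1: S_1 = -0.55 + 3.2*1 = 2.65
i=2: S_2 = -0.55 + 3.2*2 = 5.85
i=3: S_3 = -0.55 + 3.2*3 = 9.05
The first 4 terms are: [-0.55, 2.65, 5.85, 9.05]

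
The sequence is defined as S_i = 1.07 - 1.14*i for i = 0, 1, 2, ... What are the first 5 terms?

This is an arithmetic sequence.
i=0: S_0 = 1.07 + -1.14*0 = 1.07
i=1: S_1 = 1.07 + -1.14*1 = -0.07
i=2: S_2 = 1.07 + -1.14*2 = -1.21
i=3: S_3 = 1.07 + -1.14*3 = -2.35
i=4: S_4 = 1.07 + -1.14*4 = -3.49
The first 5 terms are: [1.07, -0.07, -1.21, -2.35, -3.49]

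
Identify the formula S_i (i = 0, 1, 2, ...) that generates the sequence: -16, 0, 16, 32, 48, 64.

Check differences: 0 - -16 = 16
16 - 0 = 16
Common difference d = 16.
First term a = -16.
Formula: S_i = -16 + 16*i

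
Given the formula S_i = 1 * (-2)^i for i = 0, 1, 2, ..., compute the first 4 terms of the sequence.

This is a geometric sequence.
i=0: S_0 = 1 * (-2)^0 = 1
i=1: S_1 = 1 * (-2)^1 = -2
i=2: S_2 = 1 * (-2)^2 = 4
i=3: S_3 = 1 * (-2)^3 = -8
The first 4 terms are: [1, -2, 4, -8]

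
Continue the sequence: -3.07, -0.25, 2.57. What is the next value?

Differences: -0.25 - -3.07 = 2.82
This is an arithmetic sequence with common difference d = 2.82.
Next term = 2.57 + 2.82 = 5.39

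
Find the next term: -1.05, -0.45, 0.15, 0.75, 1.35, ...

Differences: -0.45 - -1.05 = 0.6
This is an arithmetic sequence with common difference d = 0.6.
Next term = 1.35 + 0.6 = 1.95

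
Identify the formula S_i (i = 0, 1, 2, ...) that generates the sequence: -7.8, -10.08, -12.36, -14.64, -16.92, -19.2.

Check differences: -10.08 - -7.8 = -2.28
-12.36 - -10.08 = -2.28
Common difference d = -2.28.
First term a = -7.8.
Formula: S_i = -7.80 - 2.28*i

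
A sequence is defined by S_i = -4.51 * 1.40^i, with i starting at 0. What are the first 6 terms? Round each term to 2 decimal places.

This is a geometric sequence.
i=0: S_0 = -4.51 * 1.4^0 = -4.51
i=1: S_1 = -4.51 * 1.4^1 ≈ -6.31
i=2: S_2 = -4.51 * 1.4^2 ≈ -8.84
i=3: S_3 = -4.51 * 1.4^3 ≈ -12.38
i=4: S_4 = -4.51 * 1.4^4 ≈ -17.33
i=5: S_5 = -4.51 * 1.4^5 ≈ -24.26
The first 6 terms are: [-4.51, -6.31, -8.84, -12.38, -17.33, -24.26]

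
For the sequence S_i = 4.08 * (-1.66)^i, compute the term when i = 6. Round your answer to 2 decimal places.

S_6 = 4.08 * (-1.66)^6 ≈ 4.08 * 20.9242 ≈ 85.37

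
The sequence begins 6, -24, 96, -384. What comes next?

Ratios: -24 / 6 = -4.0
This is a geometric sequence with common ratio r = -4.
Next term = -384 * -4 = 1536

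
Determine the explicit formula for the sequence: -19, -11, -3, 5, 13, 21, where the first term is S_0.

Check differences: -11 - -19 = 8
-3 - -11 = 8
Common difference d = 8.
First term a = -19.
Formula: S_i = -19 + 8*i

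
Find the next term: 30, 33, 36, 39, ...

Differences: 33 - 30 = 3
This is an arithmetic sequence with common difference d = 3.
Next term = 39 + 3 = 42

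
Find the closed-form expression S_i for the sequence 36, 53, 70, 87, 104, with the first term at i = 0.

Check differences: 53 - 36 = 17
70 - 53 = 17
Common difference d = 17.
First term a = 36.
Formula: S_i = 36 + 17*i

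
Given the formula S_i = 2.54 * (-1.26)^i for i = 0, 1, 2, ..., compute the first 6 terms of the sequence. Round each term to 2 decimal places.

This is a geometric sequence.
i=0: S_0 = 2.54 * (-1.26)^0 = 2.54
i=1: S_1 = 2.54 * (-1.26)^1 ≈ -3.2
i=2: S_2 = 2.54 * (-1.26)^2 ≈ 4.03
i=3: S_3 = 2.54 * (-1.26)^3 ≈ -5.08
i=4: S_4 = 2.54 * (-1.26)^4 ≈ 6.4
i=5: S_5 = 2.54 * (-1.26)^5 ≈ -8.07
The first 6 terms are: [2.54, -3.2, 4.03, -5.08, 6.4, -8.07]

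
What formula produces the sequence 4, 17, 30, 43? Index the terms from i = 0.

Check differences: 17 - 4 = 13
30 - 17 = 13
Common difference d = 13.
First term a = 4.
Formula: S_i = 4 + 13*i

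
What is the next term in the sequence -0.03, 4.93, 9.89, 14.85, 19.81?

Differences: 4.93 - -0.03 = 4.96
This is an arithmetic sequence with common difference d = 4.96.
Next term = 19.81 + 4.96 = 24.77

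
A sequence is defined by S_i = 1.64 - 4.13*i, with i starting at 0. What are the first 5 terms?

This is an arithmetic sequence.
i=0: S_0 = 1.64 + -4.13*0 = 1.64
i=1: S_1 = 1.64 + -4.13*1 = -2.49
i=2: S_2 = 1.64 + -4.13*2 = -6.62
i=3: S_3 = 1.64 + -4.13*3 = -10.75
i=4: S_4 = 1.64 + -4.13*4 = -14.88
The first 5 terms are: [1.64, -2.49, -6.62, -10.75, -14.88]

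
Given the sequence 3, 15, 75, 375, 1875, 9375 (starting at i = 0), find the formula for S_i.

Check ratios: 15 / 3 = 5.0
Common ratio r = 5.
First term a = 3.
Formula: S_i = 3 * 5^i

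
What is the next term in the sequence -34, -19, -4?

Differences: -19 - -34 = 15
This is an arithmetic sequence with common difference d = 15.
Next term = -4 + 15 = 11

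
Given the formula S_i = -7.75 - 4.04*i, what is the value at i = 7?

S_7 = -7.75 + -4.04*7 = -7.75 + -28.28 = -36.03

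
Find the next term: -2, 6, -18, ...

Ratios: 6 / -2 = -3.0
This is a geometric sequence with common ratio r = -3.
Next term = -18 * -3 = 54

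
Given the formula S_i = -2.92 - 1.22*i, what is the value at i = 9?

S_9 = -2.92 + -1.22*9 = -2.92 + -10.98 = -13.9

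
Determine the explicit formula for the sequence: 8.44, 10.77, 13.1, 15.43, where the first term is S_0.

Check differences: 10.77 - 8.44 = 2.33
13.1 - 10.77 = 2.33
Common difference d = 2.33.
First term a = 8.44.
Formula: S_i = 8.44 + 2.33*i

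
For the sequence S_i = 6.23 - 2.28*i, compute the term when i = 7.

S_7 = 6.23 + -2.28*7 = 6.23 + -15.96 = -9.73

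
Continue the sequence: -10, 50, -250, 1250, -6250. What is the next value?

Ratios: 50 / -10 = -5.0
This is a geometric sequence with common ratio r = -5.
Next term = -6250 * -5 = 31250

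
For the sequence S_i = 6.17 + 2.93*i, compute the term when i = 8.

S_8 = 6.17 + 2.93*8 = 6.17 + 23.44 = 29.61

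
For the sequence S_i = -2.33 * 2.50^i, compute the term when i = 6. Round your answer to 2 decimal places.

S_6 = -2.33 * 2.5^6 ≈ -2.33 * 244.1406 ≈ -568.85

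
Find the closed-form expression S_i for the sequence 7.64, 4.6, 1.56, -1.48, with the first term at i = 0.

Check differences: 4.6 - 7.64 = -3.04
1.56 - 4.6 = -3.04
Common difference d = -3.04.
First term a = 7.64.
Formula: S_i = 7.64 - 3.04*i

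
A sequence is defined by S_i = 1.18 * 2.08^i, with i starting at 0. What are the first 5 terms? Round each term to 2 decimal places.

This is a geometric sequence.
i=0: S_0 = 1.18 * 2.08^0 = 1.18
i=1: S_1 = 1.18 * 2.08^1 ≈ 2.45
i=2: S_2 = 1.18 * 2.08^2 ≈ 5.11
i=3: S_3 = 1.18 * 2.08^3 ≈ 10.62
i=4: S_4 = 1.18 * 2.08^4 ≈ 22.09
The first 5 terms are: [1.18, 2.45, 5.11, 10.62, 22.09]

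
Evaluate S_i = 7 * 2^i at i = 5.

S_5 = 7 * 2^5 = 7 * 32 = 224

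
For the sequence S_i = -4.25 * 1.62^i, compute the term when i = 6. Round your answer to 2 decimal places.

S_6 = -4.25 * 1.62^6 ≈ -4.25 * 18.0755 ≈ -76.82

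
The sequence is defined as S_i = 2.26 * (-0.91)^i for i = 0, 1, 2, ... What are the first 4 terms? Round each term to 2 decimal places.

This is a geometric sequence.
i=0: S_0 = 2.26 * (-0.91)^0 = 2.26
i=1: S_1 = 2.26 * (-0.91)^1 ≈ -2.06
i=2: S_2 = 2.26 * (-0.91)^2 ≈ 1.87
i=3: S_3 = 2.26 * (-0.91)^3 ≈ -1.7
The first 4 terms are: [2.26, -2.06, 1.87, -1.7]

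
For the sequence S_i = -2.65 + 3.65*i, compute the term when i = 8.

S_8 = -2.65 + 3.65*8 = -2.65 + 29.2 = 26.55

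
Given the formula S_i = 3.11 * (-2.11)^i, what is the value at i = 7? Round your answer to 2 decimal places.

S_7 = 3.11 * (-2.11)^7 ≈ 3.11 * -186.1989 ≈ -579.08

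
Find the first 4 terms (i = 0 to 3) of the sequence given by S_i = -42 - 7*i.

This is an arithmetic sequence.
i=0: S_0 = -42 + -7*0 = -42
i=1: S_1 = -42 + -7*1 = -49
i=2: S_2 = -42 + -7*2 = -56
i=3: S_3 = -42 + -7*3 = -63
The first 4 terms are: [-42, -49, -56, -63]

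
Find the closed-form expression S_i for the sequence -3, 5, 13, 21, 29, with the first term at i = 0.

Check differences: 5 - -3 = 8
13 - 5 = 8
Common difference d = 8.
First term a = -3.
Formula: S_i = -3 + 8*i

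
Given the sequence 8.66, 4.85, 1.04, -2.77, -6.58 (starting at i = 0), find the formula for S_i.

Check differences: 4.85 - 8.66 = -3.81
1.04 - 4.85 = -3.81
Common difference d = -3.81.
First term a = 8.66.
Formula: S_i = 8.66 - 3.81*i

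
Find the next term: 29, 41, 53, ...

Differences: 41 - 29 = 12
This is an arithmetic sequence with common difference d = 12.
Next term = 53 + 12 = 65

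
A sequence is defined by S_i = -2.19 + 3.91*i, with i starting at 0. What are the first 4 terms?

This is an arithmetic sequence.
i=0: S_0 = -2.19 + 3.91*0 = -2.19
i=1: S_1 = -2.19 + 3.91*1 = 1.72
i=2: S_2 = -2.19 + 3.91*2 = 5.63
i=3: S_3 = -2.19 + 3.91*3 = 9.54
The first 4 terms are: [-2.19, 1.72, 5.63, 9.54]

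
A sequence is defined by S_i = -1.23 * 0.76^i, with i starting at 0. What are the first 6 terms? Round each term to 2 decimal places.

This is a geometric sequence.
i=0: S_0 = -1.23 * 0.76^0 = -1.23
i=1: S_1 = -1.23 * 0.76^1 ≈ -0.93
i=2: S_2 = -1.23 * 0.76^2 ≈ -0.71
i=3: S_3 = -1.23 * 0.76^3 ≈ -0.54
i=4: S_4 = -1.23 * 0.76^4 ≈ -0.41
i=5: S_5 = -1.23 * 0.76^5 ≈ -0.31
The first 6 terms are: [-1.23, -0.93, -0.71, -0.54, -0.41, -0.31]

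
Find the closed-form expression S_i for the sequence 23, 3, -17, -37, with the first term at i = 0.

Check differences: 3 - 23 = -20
-17 - 3 = -20
Common difference d = -20.
First term a = 23.
Formula: S_i = 23 - 20*i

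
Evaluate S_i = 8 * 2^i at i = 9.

S_9 = 8 * 2^9 = 8 * 512 = 4096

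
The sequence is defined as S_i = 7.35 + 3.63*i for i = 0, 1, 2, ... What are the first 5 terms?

This is an arithmetic sequence.
i=0: S_0 = 7.35 + 3.63*0 = 7.35
i=1: S_1 = 7.35 + 3.63*1 = 10.98
i=2: S_2 = 7.35 + 3.63*2 = 14.61
i=3: S_3 = 7.35 + 3.63*3 = 18.24
i=4: S_4 = 7.35 + 3.63*4 = 21.87
The first 5 terms are: [7.35, 10.98, 14.61, 18.24, 21.87]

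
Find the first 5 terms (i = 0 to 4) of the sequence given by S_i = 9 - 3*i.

This is an arithmetic sequence.
i=0: S_0 = 9 + -3*0 = 9
i=1: S_1 = 9 + -3*1 = 6
i=2: S_2 = 9 + -3*2 = 3
i=3: S_3 = 9 + -3*3 = 0
i=4: S_4 = 9 + -3*4 = -3
The first 5 terms are: [9, 6, 3, 0, -3]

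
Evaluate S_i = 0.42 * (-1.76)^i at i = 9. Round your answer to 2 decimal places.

S_9 = 0.42 * (-1.76)^9 ≈ 0.42 * -162.0369 ≈ -68.06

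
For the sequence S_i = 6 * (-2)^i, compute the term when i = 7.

S_7 = 6 * (-2)^7 = 6 * -128 = -768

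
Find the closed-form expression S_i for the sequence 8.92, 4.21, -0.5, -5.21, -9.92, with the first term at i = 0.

Check differences: 4.21 - 8.92 = -4.71
-0.5 - 4.21 = -4.71
Common difference d = -4.71.
First term a = 8.92.
Formula: S_i = 8.92 - 4.71*i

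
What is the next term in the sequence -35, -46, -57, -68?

Differences: -46 - -35 = -11
This is an arithmetic sequence with common difference d = -11.
Next term = -68 + -11 = -79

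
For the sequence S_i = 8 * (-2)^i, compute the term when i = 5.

S_5 = 8 * (-2)^5 = 8 * -32 = -256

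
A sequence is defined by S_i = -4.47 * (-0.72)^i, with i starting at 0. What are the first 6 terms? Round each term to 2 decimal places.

This is a geometric sequence.
i=0: S_0 = -4.47 * (-0.72)^0 = -4.47
i=1: S_1 = -4.47 * (-0.72)^1 ≈ 3.22
i=2: S_2 = -4.47 * (-0.72)^2 ≈ -2.32
i=3: S_3 = -4.47 * (-0.72)^3 ≈ 1.67
i=4: S_4 = -4.47 * (-0.72)^4 ≈ -1.2
i=5: S_5 = -4.47 * (-0.72)^5 ≈ 0.86
The first 6 terms are: [-4.47, 3.22, -2.32, 1.67, -1.2, 0.86]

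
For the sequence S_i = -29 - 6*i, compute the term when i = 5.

S_5 = -29 + -6*5 = -29 + -30 = -59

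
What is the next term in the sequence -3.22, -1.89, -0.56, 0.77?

Differences: -1.89 - -3.22 = 1.33
This is an arithmetic sequence with common difference d = 1.33.
Next term = 0.77 + 1.33 = 2.1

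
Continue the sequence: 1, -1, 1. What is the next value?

Ratios: -1 / 1 = -1.0
This is a geometric sequence with common ratio r = -1.
Next term = 1 * -1 = -1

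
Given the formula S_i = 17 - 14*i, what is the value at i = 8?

S_8 = 17 + -14*8 = 17 + -112 = -95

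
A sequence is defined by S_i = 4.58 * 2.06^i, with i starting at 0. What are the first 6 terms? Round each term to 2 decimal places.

This is a geometric sequence.
i=0: S_0 = 4.58 * 2.06^0 = 4.58
i=1: S_1 = 4.58 * 2.06^1 ≈ 9.43
i=2: S_2 = 4.58 * 2.06^2 ≈ 19.44
i=3: S_3 = 4.58 * 2.06^3 ≈ 40.04
i=4: S_4 = 4.58 * 2.06^4 ≈ 82.48
i=5: S_5 = 4.58 * 2.06^5 ≈ 169.9
The first 6 terms are: [4.58, 9.43, 19.44, 40.04, 82.48, 169.9]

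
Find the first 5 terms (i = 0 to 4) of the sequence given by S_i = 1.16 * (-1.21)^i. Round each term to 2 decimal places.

This is a geometric sequence.
i=0: S_0 = 1.16 * (-1.21)^0 = 1.16
i=1: S_1 = 1.16 * (-1.21)^1 ≈ -1.4
i=2: S_2 = 1.16 * (-1.21)^2 ≈ 1.7
i=3: S_3 = 1.16 * (-1.21)^3 ≈ -2.06
i=4: S_4 = 1.16 * (-1.21)^4 ≈ 2.49
The first 5 terms are: [1.16, -1.4, 1.7, -2.06, 2.49]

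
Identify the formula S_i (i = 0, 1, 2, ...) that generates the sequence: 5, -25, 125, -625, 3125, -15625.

Check ratios: -25 / 5 = -5.0
Common ratio r = -5.
First term a = 5.
Formula: S_i = 5 * (-5)^i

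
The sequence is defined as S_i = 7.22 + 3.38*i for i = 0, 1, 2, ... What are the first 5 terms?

This is an arithmetic sequence.
i=0: S_0 = 7.22 + 3.38*0 = 7.22
i=1: S_1 = 7.22 + 3.38*1 = 10.6
i=2: S_2 = 7.22 + 3.38*2 = 13.98
i=3: S_3 = 7.22 + 3.38*3 = 17.36
i=4: S_4 = 7.22 + 3.38*4 = 20.74
The first 5 terms are: [7.22, 10.6, 13.98, 17.36, 20.74]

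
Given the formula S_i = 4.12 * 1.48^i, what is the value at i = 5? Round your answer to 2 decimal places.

S_5 = 4.12 * 1.48^5 ≈ 4.12 * 7.1008 ≈ 29.26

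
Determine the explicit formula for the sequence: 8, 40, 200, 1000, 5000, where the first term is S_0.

Check ratios: 40 / 8 = 5.0
Common ratio r = 5.
First term a = 8.
Formula: S_i = 8 * 5^i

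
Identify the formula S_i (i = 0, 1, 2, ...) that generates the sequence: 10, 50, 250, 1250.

Check ratios: 50 / 10 = 5.0
Common ratio r = 5.
First term a = 10.
Formula: S_i = 10 * 5^i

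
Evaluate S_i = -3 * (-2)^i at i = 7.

S_7 = -3 * (-2)^7 = -3 * -128 = 384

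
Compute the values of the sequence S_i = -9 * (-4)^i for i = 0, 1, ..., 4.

This is a geometric sequence.
i=0: S_0 = -9 * (-4)^0 = -9
i=1: S_1 = -9 * (-4)^1 = 36
i=2: S_2 = -9 * (-4)^2 = -144
i=3: S_3 = -9 * (-4)^3 = 576
i=4: S_4 = -9 * (-4)^4 = -2304
The first 5 terms are: [-9, 36, -144, 576, -2304]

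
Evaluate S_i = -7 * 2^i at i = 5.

S_5 = -7 * 2^5 = -7 * 32 = -224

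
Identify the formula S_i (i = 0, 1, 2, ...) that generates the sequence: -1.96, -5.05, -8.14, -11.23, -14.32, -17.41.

Check differences: -5.05 - -1.96 = -3.09
-8.14 - -5.05 = -3.09
Common difference d = -3.09.
First term a = -1.96.
Formula: S_i = -1.96 - 3.09*i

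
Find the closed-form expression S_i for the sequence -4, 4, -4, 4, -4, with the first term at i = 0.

Check ratios: 4 / -4 = -1.0
Common ratio r = -1.
First term a = -4.
Formula: S_i = -4 * (-1)^i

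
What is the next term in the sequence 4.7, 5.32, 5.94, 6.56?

Differences: 5.32 - 4.7 = 0.62
This is an arithmetic sequence with common difference d = 0.62.
Next term = 6.56 + 0.62 = 7.18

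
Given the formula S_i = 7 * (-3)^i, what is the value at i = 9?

S_9 = 7 * (-3)^9 = 7 * -19683 = -137781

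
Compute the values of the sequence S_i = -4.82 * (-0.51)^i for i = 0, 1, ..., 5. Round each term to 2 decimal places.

This is a geometric sequence.
i=0: S_0 = -4.82 * (-0.51)^0 = -4.82
i=1: S_1 = -4.82 * (-0.51)^1 ≈ 2.46
i=2: S_2 = -4.82 * (-0.51)^2 ≈ -1.25
i=3: S_3 = -4.82 * (-0.51)^3 ≈ 0.64
i=4: S_4 = -4.82 * (-0.51)^4 ≈ -0.33
i=5: S_5 = -4.82 * (-0.51)^5 ≈ 0.17
The first 6 terms are: [-4.82, 2.46, -1.25, 0.64, -0.33, 0.17]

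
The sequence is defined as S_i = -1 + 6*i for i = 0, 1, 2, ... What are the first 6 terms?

This is an arithmetic sequence.
i=0: S_0 = -1 + 6*0 = -1
i=1: S_1 = -1 + 6*1 = 5
i=2: S_2 = -1 + 6*2 = 11
i=3: S_3 = -1 + 6*3 = 17
i=4: S_4 = -1 + 6*4 = 23
i=5: S_5 = -1 + 6*5 = 29
The first 6 terms are: [-1, 5, 11, 17, 23, 29]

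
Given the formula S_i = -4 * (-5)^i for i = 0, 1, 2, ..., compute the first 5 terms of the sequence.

This is a geometric sequence.
i=0: S_0 = -4 * (-5)^0 = -4
i=1: S_1 = -4 * (-5)^1 = 20
i=2: S_2 = -4 * (-5)^2 = -100
i=3: S_3 = -4 * (-5)^3 = 500
i=4: S_4 = -4 * (-5)^4 = -2500
The first 5 terms are: [-4, 20, -100, 500, -2500]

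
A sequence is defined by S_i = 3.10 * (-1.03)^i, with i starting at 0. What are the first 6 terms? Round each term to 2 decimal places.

This is a geometric sequence.
i=0: S_0 = 3.1 * (-1.03)^0 = 3.1
i=1: S_1 = 3.1 * (-1.03)^1 ≈ -3.19
i=2: S_2 = 3.1 * (-1.03)^2 ≈ 3.29
i=3: S_3 = 3.1 * (-1.03)^3 ≈ -3.39
i=4: S_4 = 3.1 * (-1.03)^4 ≈ 3.49
i=5: S_5 = 3.1 * (-1.03)^5 ≈ -3.59
The first 6 terms are: [3.1, -3.19, 3.29, -3.39, 3.49, -3.59]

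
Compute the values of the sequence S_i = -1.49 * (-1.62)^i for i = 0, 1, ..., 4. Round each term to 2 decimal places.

This is a geometric sequence.
i=0: S_0 = -1.49 * (-1.62)^0 = -1.49
i=1: S_1 = -1.49 * (-1.62)^1 ≈ 2.41
i=2: S_2 = -1.49 * (-1.62)^2 ≈ -3.91
i=3: S_3 = -1.49 * (-1.62)^3 ≈ 6.33
i=4: S_4 = -1.49 * (-1.62)^4 ≈ -10.26
The first 5 terms are: [-1.49, 2.41, -3.91, 6.33, -10.26]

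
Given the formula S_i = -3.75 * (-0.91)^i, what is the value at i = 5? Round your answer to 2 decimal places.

S_5 = -3.75 * (-0.91)^5 ≈ -3.75 * -0.624 = 2.34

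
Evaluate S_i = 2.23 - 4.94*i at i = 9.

S_9 = 2.23 + -4.94*9 = 2.23 + -44.46 = -42.23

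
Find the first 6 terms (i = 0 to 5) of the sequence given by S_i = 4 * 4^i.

This is a geometric sequence.
i=0: S_0 = 4 * 4^0 = 4
i=1: S_1 = 4 * 4^1 = 16
i=2: S_2 = 4 * 4^2 = 64
i=3: S_3 = 4 * 4^3 = 256
i=4: S_4 = 4 * 4^4 = 1024
i=5: S_5 = 4 * 4^5 = 4096
The first 6 terms are: [4, 16, 64, 256, 1024, 4096]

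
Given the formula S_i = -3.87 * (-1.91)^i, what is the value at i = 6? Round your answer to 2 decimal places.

S_6 = -3.87 * (-1.91)^6 ≈ -3.87 * 48.5512 ≈ -187.89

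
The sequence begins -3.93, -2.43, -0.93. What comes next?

Differences: -2.43 - -3.93 = 1.5
This is an arithmetic sequence with common difference d = 1.5.
Next term = -0.93 + 1.5 = 0.57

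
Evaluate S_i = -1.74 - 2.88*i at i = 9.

S_9 = -1.74 + -2.88*9 = -1.74 + -25.92 = -27.66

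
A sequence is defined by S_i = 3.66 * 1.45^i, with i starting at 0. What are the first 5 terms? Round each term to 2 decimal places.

This is a geometric sequence.
i=0: S_0 = 3.66 * 1.45^0 = 3.66
i=1: S_1 = 3.66 * 1.45^1 ≈ 5.31
i=2: S_2 = 3.66 * 1.45^2 ≈ 7.7
i=3: S_3 = 3.66 * 1.45^3 ≈ 11.16
i=4: S_4 = 3.66 * 1.45^4 ≈ 16.18
The first 5 terms are: [3.66, 5.31, 7.7, 11.16, 16.18]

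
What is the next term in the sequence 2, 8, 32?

Ratios: 8 / 2 = 4.0
This is a geometric sequence with common ratio r = 4.
Next term = 32 * 4 = 128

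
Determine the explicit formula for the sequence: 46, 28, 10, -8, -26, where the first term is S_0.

Check differences: 28 - 46 = -18
10 - 28 = -18
Common difference d = -18.
First term a = 46.
Formula: S_i = 46 - 18*i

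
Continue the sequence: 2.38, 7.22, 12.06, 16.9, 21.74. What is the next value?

Differences: 7.22 - 2.38 = 4.84
This is an arithmetic sequence with common difference d = 4.84.
Next term = 21.74 + 4.84 = 26.58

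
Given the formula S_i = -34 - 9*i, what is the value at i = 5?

S_5 = -34 + -9*5 = -34 + -45 = -79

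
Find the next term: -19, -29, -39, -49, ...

Differences: -29 - -19 = -10
This is an arithmetic sequence with common difference d = -10.
Next term = -49 + -10 = -59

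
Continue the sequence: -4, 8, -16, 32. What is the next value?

Ratios: 8 / -4 = -2.0
This is a geometric sequence with common ratio r = -2.
Next term = 32 * -2 = -64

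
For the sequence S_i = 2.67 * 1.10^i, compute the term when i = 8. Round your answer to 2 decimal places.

S_8 = 2.67 * 1.1^8 ≈ 2.67 * 2.1436 ≈ 5.72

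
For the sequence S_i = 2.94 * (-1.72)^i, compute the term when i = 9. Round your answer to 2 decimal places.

S_9 = 2.94 * (-1.72)^9 ≈ 2.94 * -131.7516 ≈ -387.35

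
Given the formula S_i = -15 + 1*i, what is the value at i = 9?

S_9 = -15 + 1*9 = -15 + 9 = -6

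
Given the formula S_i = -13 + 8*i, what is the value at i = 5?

S_5 = -13 + 8*5 = -13 + 40 = 27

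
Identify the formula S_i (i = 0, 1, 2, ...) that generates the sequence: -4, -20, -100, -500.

Check ratios: -20 / -4 = 5.0
Common ratio r = 5.
First term a = -4.
Formula: S_i = -4 * 5^i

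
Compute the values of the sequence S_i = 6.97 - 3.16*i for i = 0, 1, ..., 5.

This is an arithmetic sequence.
i=0: S_0 = 6.97 + -3.16*0 = 6.97
i=1: S_1 = 6.97 + -3.16*1 = 3.81
i=2: S_2 = 6.97 + -3.16*2 = 0.65
i=3: S_3 = 6.97 + -3.16*3 = -2.51
i=4: S_4 = 6.97 + -3.16*4 = -5.67
i=5: S_5 = 6.97 + -3.16*5 = -8.83
The first 6 terms are: [6.97, 3.81, 0.65, -2.51, -5.67, -8.83]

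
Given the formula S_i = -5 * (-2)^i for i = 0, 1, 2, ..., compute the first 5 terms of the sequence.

This is a geometric sequence.
i=0: S_0 = -5 * (-2)^0 = -5
i=1: S_1 = -5 * (-2)^1 = 10
i=2: S_2 = -5 * (-2)^2 = -20
i=3: S_3 = -5 * (-2)^3 = 40
i=4: S_4 = -5 * (-2)^4 = -80
The first 5 terms are: [-5, 10, -20, 40, -80]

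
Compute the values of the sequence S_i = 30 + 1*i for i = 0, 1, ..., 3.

This is an arithmetic sequence.
i=0: S_0 = 30 + 1*0 = 30
i=1: S_1 = 30 + 1*1 = 31
i=2: S_2 = 30 + 1*2 = 32
i=3: S_3 = 30 + 1*3 = 33
The first 4 terms are: [30, 31, 32, 33]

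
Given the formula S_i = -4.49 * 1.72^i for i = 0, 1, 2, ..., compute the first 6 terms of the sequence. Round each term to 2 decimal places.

This is a geometric sequence.
i=0: S_0 = -4.49 * 1.72^0 = -4.49
i=1: S_1 = -4.49 * 1.72^1 ≈ -7.72
i=2: S_2 = -4.49 * 1.72^2 ≈ -13.28
i=3: S_3 = -4.49 * 1.72^3 ≈ -22.85
i=4: S_4 = -4.49 * 1.72^4 ≈ -39.3
i=5: S_5 = -4.49 * 1.72^5 ≈ -67.59
The first 6 terms are: [-4.49, -7.72, -13.28, -22.85, -39.3, -67.59]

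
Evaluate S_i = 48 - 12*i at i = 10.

S_10 = 48 + -12*10 = 48 + -120 = -72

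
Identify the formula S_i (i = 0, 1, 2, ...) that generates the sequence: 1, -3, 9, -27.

Check ratios: -3 / 1 = -3.0
Common ratio r = -3.
First term a = 1.
Formula: S_i = 1 * (-3)^i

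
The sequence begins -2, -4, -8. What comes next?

Ratios: -4 / -2 = 2.0
This is a geometric sequence with common ratio r = 2.
Next term = -8 * 2 = -16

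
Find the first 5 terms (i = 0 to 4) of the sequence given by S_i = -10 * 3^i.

This is a geometric sequence.
i=0: S_0 = -10 * 3^0 = -10
i=1: S_1 = -10 * 3^1 = -30
i=2: S_2 = -10 * 3^2 = -90
i=3: S_3 = -10 * 3^3 = -270
i=4: S_4 = -10 * 3^4 = -810
The first 5 terms are: [-10, -30, -90, -270, -810]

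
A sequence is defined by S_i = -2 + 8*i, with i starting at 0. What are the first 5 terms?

This is an arithmetic sequence.
i=0: S_0 = -2 + 8*0 = -2
i=1: S_1 = -2 + 8*1 = 6
i=2: S_2 = -2 + 8*2 = 14
i=3: S_3 = -2 + 8*3 = 22
i=4: S_4 = -2 + 8*4 = 30
The first 5 terms are: [-2, 6, 14, 22, 30]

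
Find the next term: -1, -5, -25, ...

Ratios: -5 / -1 = 5.0
This is a geometric sequence with common ratio r = 5.
Next term = -25 * 5 = -125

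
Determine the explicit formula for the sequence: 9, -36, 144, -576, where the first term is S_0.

Check ratios: -36 / 9 = -4.0
Common ratio r = -4.
First term a = 9.
Formula: S_i = 9 * (-4)^i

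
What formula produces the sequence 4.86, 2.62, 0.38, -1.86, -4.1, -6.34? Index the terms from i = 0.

Check differences: 2.62 - 4.86 = -2.24
0.38 - 2.62 = -2.24
Common difference d = -2.24.
First term a = 4.86.
Formula: S_i = 4.86 - 2.24*i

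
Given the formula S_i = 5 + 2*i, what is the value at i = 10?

S_10 = 5 + 2*10 = 5 + 20 = 25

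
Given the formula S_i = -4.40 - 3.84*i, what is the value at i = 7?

S_7 = -4.4 + -3.84*7 = -4.4 + -26.88 = -31.28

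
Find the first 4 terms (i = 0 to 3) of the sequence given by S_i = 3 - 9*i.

This is an arithmetic sequence.
i=0: S_0 = 3 + -9*0 = 3
i=1: S_1 = 3 + -9*1 = -6
i=2: S_2 = 3 + -9*2 = -15
i=3: S_3 = 3 + -9*3 = -24
The first 4 terms are: [3, -6, -15, -24]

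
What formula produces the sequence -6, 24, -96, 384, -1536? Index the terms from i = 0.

Check ratios: 24 / -6 = -4.0
Common ratio r = -4.
First term a = -6.
Formula: S_i = -6 * (-4)^i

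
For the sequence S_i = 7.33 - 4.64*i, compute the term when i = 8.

S_8 = 7.33 + -4.64*8 = 7.33 + -37.12 = -29.79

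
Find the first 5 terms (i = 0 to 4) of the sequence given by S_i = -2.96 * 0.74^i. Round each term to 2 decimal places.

This is a geometric sequence.
i=0: S_0 = -2.96 * 0.74^0 = -2.96
i=1: S_1 = -2.96 * 0.74^1 ≈ -2.19
i=2: S_2 = -2.96 * 0.74^2 ≈ -1.62
i=3: S_3 = -2.96 * 0.74^3 ≈ -1.2
i=4: S_4 = -2.96 * 0.74^4 ≈ -0.89
The first 5 terms are: [-2.96, -2.19, -1.62, -1.2, -0.89]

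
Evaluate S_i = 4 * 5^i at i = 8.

S_8 = 4 * 5^8 = 4 * 390625 = 1562500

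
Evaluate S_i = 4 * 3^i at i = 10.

S_10 = 4 * 3^10 = 4 * 59049 = 236196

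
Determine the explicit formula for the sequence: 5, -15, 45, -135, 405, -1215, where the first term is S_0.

Check ratios: -15 / 5 = -3.0
Common ratio r = -3.
First term a = 5.
Formula: S_i = 5 * (-3)^i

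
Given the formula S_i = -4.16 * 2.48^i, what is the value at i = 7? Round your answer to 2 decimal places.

S_7 = -4.16 * 2.48^7 ≈ -4.16 * 576.9813 ≈ -2400.24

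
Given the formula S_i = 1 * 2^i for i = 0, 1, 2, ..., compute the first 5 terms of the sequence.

This is a geometric sequence.
i=0: S_0 = 1 * 2^0 = 1
i=1: S_1 = 1 * 2^1 = 2
i=2: S_2 = 1 * 2^2 = 4
i=3: S_3 = 1 * 2^3 = 8
i=4: S_4 = 1 * 2^4 = 16
The first 5 terms are: [1, 2, 4, 8, 16]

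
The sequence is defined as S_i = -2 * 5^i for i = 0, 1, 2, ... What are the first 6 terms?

This is a geometric sequence.
i=0: S_0 = -2 * 5^0 = -2
i=1: S_1 = -2 * 5^1 = -10
i=2: S_2 = -2 * 5^2 = -50
i=3: S_3 = -2 * 5^3 = -250
i=4: S_4 = -2 * 5^4 = -1250
i=5: S_5 = -2 * 5^5 = -6250
The first 6 terms are: [-2, -10, -50, -250, -1250, -6250]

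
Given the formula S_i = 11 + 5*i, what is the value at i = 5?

S_5 = 11 + 5*5 = 11 + 25 = 36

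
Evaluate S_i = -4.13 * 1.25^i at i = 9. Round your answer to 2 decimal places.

S_9 = -4.13 * 1.25^9 ≈ -4.13 * 7.4506 ≈ -30.77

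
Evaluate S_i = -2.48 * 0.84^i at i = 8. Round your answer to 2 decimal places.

S_8 = -2.48 * 0.84^8 ≈ -2.48 * 0.2479 ≈ -0.61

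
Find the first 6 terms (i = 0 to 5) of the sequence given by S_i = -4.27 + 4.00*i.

This is an arithmetic sequence.
i=0: S_0 = -4.27 + 4.0*0 = -4.27
i=1: S_1 = -4.27 + 4.0*1 = -0.27
i=2: S_2 = -4.27 + 4.0*2 = 3.73
i=3: S_3 = -4.27 + 4.0*3 = 7.73
i=4: S_4 = -4.27 + 4.0*4 = 11.73
i=5: S_5 = -4.27 + 4.0*5 = 15.73
The first 6 terms are: [-4.27, -0.27, 3.73, 7.73, 11.73, 15.73]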